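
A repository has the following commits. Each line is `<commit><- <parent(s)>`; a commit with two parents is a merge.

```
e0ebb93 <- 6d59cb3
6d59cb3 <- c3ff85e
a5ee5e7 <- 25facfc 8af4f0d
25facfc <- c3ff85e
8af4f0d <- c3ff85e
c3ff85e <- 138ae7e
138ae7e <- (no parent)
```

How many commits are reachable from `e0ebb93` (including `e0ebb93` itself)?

4

Walking parent pointers from e0ebb93: reachable set = {138ae7e, 6d59cb3, c3ff85e, e0ebb93}.
That is 4 commits.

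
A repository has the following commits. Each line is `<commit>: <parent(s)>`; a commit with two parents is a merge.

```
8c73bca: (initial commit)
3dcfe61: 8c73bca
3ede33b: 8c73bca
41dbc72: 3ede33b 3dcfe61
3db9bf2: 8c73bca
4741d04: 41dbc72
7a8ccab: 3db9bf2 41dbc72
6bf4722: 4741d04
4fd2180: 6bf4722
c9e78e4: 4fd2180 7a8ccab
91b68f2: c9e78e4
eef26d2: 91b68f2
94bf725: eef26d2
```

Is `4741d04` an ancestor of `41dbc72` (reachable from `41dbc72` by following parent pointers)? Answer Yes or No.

Ancestors of 41dbc72: {3dcfe61, 3ede33b, 41dbc72, 8c73bca}.
4741d04 is not in that set, so it is not an ancestor of 41dbc72.

No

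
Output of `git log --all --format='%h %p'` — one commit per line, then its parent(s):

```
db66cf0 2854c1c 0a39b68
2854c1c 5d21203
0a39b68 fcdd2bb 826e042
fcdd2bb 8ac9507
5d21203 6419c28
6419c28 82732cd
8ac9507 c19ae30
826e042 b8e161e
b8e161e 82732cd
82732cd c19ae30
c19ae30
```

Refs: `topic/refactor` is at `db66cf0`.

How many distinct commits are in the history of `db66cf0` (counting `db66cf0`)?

11

Walking parent pointers from db66cf0: reachable set = {0a39b68, 2854c1c, 5d21203, 6419c28, 826e042, 82732cd, 8ac9507, b8e161e, c19ae30, db66cf0, fcdd2bb}.
That is 11 commits.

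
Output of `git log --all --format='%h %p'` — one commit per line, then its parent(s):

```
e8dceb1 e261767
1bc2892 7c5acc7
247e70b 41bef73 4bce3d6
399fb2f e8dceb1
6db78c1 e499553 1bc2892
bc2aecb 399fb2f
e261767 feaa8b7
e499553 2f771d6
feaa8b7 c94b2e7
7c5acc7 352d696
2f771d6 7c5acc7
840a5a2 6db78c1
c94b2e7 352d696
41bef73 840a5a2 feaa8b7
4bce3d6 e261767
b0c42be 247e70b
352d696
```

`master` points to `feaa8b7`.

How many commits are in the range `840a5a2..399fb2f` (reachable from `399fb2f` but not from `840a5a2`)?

5

Reachable from 399fb2f: {352d696, 399fb2f, c94b2e7, e261767, e8dceb1, feaa8b7}.
Reachable from 840a5a2: {1bc2892, 2f771d6, 352d696, 6db78c1, 7c5acc7, 840a5a2, e499553}.
In 399fb2f's history but not 840a5a2's: {399fb2f, c94b2e7, e261767, e8dceb1, feaa8b7} — 5 commits.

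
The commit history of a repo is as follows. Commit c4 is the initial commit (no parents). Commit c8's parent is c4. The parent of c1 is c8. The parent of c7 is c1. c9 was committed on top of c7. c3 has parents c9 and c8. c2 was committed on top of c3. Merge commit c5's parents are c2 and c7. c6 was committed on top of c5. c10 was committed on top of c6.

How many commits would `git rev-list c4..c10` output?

Reachable from c10: {c1, c10, c2, c3, c4, c5, c6, c7, c8, c9}.
Reachable from c4: {c4}.
In c10's history but not c4's: {c1, c10, c2, c3, c5, c6, c7, c8, c9} — 9 commits.

9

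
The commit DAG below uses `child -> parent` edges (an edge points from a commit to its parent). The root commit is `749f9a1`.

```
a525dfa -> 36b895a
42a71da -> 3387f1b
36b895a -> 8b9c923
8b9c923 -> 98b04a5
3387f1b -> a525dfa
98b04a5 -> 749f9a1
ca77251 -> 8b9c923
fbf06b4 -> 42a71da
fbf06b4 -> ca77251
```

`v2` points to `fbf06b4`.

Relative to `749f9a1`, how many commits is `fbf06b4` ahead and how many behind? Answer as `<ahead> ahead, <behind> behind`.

Reachable from fbf06b4: {3387f1b, 36b895a, 42a71da, 749f9a1, 8b9c923, 98b04a5, a525dfa, ca77251, fbf06b4}.
Reachable from 749f9a1: {749f9a1}.
Only in fbf06b4's history (ahead): {3387f1b, 36b895a, 42a71da, 8b9c923, 98b04a5, a525dfa, ca77251, fbf06b4} — 8.
Only in 749f9a1's history (behind): {} — 0.

8 ahead, 0 behind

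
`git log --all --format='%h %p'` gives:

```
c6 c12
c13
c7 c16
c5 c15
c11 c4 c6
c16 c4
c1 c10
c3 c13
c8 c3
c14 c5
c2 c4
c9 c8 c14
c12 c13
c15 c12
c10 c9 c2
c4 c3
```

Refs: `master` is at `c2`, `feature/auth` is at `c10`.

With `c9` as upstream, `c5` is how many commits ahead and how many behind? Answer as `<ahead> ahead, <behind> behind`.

Reachable from c5: {c12, c13, c15, c5}.
Reachable from c9: {c12, c13, c14, c15, c3, c5, c8, c9}.
Only in c5's history (ahead): {} — 0.
Only in c9's history (behind): {c14, c3, c8, c9} — 4.

0 ahead, 4 behind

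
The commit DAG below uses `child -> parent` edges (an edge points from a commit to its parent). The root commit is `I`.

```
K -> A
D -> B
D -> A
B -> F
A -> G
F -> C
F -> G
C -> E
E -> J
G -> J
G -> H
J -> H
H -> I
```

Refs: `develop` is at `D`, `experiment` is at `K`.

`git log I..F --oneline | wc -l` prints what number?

Reachable from F: {C, E, F, G, H, I, J}.
Reachable from I: {I}.
In F's history but not I's: {C, E, F, G, H, J} — 6 commits.

6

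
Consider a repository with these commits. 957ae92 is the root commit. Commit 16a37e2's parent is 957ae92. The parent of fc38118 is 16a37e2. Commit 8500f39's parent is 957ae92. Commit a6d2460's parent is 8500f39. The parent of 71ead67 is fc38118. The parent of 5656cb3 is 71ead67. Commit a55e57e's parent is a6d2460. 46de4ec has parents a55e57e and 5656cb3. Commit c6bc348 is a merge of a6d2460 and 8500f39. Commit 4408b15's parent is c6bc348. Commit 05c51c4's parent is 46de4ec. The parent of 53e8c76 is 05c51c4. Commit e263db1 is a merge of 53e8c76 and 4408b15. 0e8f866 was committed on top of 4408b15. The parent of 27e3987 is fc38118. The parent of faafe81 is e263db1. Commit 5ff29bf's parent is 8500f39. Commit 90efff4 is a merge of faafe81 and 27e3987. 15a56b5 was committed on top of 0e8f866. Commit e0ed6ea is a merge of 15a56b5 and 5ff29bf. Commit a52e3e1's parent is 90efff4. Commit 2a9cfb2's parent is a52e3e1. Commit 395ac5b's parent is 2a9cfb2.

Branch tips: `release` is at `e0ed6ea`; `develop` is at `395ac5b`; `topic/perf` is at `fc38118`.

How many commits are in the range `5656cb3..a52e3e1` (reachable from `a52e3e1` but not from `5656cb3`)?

13

Reachable from a52e3e1: {05c51c4, 16a37e2, 27e3987, 4408b15, 46de4ec, 53e8c76, 5656cb3, 71ead67, 8500f39, 90efff4, 957ae92, a52e3e1, a55e57e, a6d2460, c6bc348, e263db1, faafe81, fc38118}.
Reachable from 5656cb3: {16a37e2, 5656cb3, 71ead67, 957ae92, fc38118}.
In a52e3e1's history but not 5656cb3's: {05c51c4, 27e3987, 4408b15, 46de4ec, 53e8c76, 8500f39, 90efff4, a52e3e1, a55e57e, a6d2460, c6bc348, e263db1, faafe81} — 13 commits.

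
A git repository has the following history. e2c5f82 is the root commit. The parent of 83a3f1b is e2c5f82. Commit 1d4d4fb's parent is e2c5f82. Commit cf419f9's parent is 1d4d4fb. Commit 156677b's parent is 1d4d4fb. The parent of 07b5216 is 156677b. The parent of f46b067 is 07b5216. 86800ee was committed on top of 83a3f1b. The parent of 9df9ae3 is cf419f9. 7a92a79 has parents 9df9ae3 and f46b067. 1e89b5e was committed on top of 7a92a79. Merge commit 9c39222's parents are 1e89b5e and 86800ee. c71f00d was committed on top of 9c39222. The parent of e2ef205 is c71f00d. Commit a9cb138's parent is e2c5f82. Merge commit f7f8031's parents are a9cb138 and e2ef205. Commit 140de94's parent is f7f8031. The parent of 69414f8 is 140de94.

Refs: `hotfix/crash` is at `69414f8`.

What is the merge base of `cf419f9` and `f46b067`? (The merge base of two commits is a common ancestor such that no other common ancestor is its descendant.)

1d4d4fb

Ancestors of cf419f9: {1d4d4fb, cf419f9, e2c5f82}.
Ancestors of f46b067: {07b5216, 156677b, 1d4d4fb, e2c5f82, f46b067}.
Common ancestors: {1d4d4fb, e2c5f82}.
Among these, 1d4d4fb is not an ancestor of any other common ancestor — it is the merge base.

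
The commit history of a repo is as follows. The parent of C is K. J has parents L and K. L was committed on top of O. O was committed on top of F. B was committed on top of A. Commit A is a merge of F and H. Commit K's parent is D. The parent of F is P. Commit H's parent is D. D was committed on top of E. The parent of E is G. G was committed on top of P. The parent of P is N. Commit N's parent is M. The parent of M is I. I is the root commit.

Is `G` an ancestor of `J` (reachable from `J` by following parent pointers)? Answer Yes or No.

Ancestors of J (commits reachable by following parents): {D, E, F, G, I, J, K, L, M, N, O, P}.
G is in that set, so it is an ancestor of J.

Yes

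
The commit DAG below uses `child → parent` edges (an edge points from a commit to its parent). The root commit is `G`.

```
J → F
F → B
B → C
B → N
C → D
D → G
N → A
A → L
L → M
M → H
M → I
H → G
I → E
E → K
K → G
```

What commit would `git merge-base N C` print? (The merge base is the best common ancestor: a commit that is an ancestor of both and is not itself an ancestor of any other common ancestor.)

G

Ancestors of N: {A, E, G, H, I, K, L, M, N}.
Ancestors of C: {C, D, G}.
Common ancestors: {G}.
The only common ancestor is G, so it is the merge base.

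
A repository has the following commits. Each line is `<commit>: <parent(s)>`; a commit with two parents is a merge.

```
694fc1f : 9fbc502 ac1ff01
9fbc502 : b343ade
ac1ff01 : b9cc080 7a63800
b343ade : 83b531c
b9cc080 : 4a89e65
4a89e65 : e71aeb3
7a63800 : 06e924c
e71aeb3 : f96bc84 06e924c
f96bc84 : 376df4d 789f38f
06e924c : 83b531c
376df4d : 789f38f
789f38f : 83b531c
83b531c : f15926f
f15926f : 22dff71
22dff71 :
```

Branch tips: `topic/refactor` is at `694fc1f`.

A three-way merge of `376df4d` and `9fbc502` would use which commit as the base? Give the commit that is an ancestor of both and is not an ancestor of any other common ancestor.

Ancestors of 376df4d: {22dff71, 376df4d, 789f38f, 83b531c, f15926f}.
Ancestors of 9fbc502: {22dff71, 83b531c, 9fbc502, b343ade, f15926f}.
Common ancestors: {22dff71, 83b531c, f15926f}.
Among these, 83b531c is not an ancestor of any other common ancestor — it is the merge base.

83b531c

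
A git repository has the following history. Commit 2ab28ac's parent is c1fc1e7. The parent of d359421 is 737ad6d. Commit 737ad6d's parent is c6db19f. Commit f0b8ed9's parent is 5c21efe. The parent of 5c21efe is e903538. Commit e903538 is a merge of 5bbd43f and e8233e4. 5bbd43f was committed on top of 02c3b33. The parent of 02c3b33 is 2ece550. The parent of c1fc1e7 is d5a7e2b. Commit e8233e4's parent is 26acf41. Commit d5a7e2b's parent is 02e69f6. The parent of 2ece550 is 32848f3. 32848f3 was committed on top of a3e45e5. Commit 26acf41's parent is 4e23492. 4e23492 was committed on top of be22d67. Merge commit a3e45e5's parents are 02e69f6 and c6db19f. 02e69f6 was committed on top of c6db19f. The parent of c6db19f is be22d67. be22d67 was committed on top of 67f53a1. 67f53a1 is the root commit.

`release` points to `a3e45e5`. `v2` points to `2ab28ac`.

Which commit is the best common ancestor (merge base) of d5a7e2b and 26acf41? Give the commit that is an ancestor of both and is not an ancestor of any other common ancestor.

be22d67

Ancestors of d5a7e2b: {02e69f6, 67f53a1, be22d67, c6db19f, d5a7e2b}.
Ancestors of 26acf41: {26acf41, 4e23492, 67f53a1, be22d67}.
Common ancestors: {67f53a1, be22d67}.
Among these, be22d67 is not an ancestor of any other common ancestor — it is the merge base.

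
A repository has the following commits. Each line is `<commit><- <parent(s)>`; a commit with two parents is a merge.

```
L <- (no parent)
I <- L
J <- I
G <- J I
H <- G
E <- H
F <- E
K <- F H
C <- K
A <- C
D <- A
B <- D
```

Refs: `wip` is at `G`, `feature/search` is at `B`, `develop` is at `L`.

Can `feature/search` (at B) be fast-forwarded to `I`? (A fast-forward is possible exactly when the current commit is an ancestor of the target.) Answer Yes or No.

No

A fast-forward from B to I is possible iff B is an ancestor of I.
Ancestors of I: {I, L}.
B is not among them, so fast-forward is not possible.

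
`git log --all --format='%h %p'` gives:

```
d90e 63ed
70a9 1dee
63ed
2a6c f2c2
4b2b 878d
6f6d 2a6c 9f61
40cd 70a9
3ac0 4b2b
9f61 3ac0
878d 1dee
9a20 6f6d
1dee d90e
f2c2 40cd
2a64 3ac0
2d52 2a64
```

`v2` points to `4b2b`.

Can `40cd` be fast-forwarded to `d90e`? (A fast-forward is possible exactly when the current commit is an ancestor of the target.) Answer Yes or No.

No

A fast-forward from 40cd to d90e is possible iff 40cd is an ancestor of d90e.
Ancestors of d90e: {63ed, d90e}.
40cd is not among them, so fast-forward is not possible.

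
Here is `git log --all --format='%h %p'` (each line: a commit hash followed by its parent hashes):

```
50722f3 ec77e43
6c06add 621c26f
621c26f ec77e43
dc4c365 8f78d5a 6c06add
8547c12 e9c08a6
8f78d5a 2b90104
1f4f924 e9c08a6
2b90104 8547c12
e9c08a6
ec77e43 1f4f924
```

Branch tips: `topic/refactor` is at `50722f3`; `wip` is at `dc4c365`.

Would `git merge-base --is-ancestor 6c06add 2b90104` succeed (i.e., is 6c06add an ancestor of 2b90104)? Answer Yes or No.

No

Ancestors of 2b90104: {2b90104, 8547c12, e9c08a6}.
6c06add is not in that set, so it is not an ancestor of 2b90104.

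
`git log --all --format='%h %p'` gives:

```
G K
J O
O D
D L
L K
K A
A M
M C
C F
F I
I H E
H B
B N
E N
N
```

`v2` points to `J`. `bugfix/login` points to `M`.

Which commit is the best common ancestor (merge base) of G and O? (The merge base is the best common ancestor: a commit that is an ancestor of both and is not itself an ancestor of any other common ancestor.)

Ancestors of G: {A, B, C, E, F, G, H, I, K, M, N}.
Ancestors of O: {A, B, C, D, E, F, H, I, K, L, M, N, O}.
Common ancestors: {A, B, C, E, F, H, I, K, M, N}.
Among these, K is not an ancestor of any other common ancestor — it is the merge base.

K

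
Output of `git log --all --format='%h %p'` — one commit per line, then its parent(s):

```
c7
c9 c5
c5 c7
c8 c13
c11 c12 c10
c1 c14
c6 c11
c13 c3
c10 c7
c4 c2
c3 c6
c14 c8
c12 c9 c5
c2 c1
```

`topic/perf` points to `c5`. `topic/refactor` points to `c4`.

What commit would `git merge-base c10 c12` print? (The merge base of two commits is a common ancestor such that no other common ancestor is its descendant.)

Ancestors of c10: {c10, c7}.
Ancestors of c12: {c12, c5, c7, c9}.
Common ancestors: {c7}.
The only common ancestor is c7, so it is the merge base.

c7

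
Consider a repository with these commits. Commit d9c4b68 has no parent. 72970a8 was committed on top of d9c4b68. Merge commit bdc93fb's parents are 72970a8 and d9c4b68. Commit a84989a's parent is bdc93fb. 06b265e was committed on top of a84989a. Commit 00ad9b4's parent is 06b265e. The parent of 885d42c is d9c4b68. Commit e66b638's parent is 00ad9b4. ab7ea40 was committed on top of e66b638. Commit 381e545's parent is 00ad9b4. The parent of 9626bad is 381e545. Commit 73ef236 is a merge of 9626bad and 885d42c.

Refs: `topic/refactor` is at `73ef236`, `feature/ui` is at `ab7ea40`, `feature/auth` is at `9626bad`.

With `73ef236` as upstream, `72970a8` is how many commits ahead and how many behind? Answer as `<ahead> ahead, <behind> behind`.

Reachable from 72970a8: {72970a8, d9c4b68}.
Reachable from 73ef236: {00ad9b4, 06b265e, 381e545, 72970a8, 73ef236, 885d42c, 9626bad, a84989a, bdc93fb, d9c4b68}.
Only in 72970a8's history (ahead): {} — 0.
Only in 73ef236's history (behind): {00ad9b4, 06b265e, 381e545, 73ef236, 885d42c, 9626bad, a84989a, bdc93fb} — 8.

0 ahead, 8 behind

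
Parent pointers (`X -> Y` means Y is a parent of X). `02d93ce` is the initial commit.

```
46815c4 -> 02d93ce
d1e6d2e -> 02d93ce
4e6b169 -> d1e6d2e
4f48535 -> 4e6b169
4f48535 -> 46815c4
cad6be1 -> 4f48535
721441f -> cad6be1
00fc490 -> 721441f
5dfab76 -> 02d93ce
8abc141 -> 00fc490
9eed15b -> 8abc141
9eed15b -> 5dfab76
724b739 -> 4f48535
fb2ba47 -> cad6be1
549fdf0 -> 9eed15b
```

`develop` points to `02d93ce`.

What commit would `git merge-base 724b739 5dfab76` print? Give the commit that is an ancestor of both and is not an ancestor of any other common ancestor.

02d93ce

Ancestors of 724b739: {02d93ce, 46815c4, 4e6b169, 4f48535, 724b739, d1e6d2e}.
Ancestors of 5dfab76: {02d93ce, 5dfab76}.
Common ancestors: {02d93ce}.
The only common ancestor is 02d93ce, so it is the merge base.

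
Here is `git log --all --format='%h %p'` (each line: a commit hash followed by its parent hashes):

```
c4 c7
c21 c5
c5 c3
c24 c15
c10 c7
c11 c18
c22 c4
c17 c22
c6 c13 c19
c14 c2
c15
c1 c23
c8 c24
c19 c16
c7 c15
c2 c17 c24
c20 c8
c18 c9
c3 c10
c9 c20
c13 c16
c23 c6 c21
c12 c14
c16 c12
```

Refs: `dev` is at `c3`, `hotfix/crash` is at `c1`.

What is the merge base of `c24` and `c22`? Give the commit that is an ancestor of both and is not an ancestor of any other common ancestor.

Ancestors of c24: {c15, c24}.
Ancestors of c22: {c15, c22, c4, c7}.
Common ancestors: {c15}.
The only common ancestor is c15, so it is the merge base.

c15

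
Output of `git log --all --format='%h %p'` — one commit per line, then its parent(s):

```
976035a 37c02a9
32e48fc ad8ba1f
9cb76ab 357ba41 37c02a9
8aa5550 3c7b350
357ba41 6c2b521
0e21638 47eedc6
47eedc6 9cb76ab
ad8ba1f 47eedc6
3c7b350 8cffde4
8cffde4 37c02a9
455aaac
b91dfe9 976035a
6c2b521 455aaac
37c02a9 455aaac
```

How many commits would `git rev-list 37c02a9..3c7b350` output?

Reachable from 3c7b350: {37c02a9, 3c7b350, 455aaac, 8cffde4}.
Reachable from 37c02a9: {37c02a9, 455aaac}.
In 3c7b350's history but not 37c02a9's: {3c7b350, 8cffde4} — 2 commits.

2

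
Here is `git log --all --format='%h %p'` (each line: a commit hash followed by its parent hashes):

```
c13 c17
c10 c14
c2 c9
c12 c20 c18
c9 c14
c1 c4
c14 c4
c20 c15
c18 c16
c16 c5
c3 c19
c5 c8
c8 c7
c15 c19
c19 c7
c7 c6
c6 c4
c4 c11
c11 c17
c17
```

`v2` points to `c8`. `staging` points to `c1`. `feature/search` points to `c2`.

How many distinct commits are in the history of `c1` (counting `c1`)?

Walking parent pointers from c1: reachable set = {c1, c11, c17, c4}.
That is 4 commits.

4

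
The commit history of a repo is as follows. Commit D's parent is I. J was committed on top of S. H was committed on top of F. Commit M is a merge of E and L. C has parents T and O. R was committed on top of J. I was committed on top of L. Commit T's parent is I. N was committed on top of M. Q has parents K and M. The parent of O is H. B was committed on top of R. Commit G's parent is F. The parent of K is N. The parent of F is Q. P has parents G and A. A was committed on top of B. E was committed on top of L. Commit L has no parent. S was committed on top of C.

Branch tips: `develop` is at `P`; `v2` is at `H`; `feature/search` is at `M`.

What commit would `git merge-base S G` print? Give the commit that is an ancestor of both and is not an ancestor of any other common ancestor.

F

Ancestors of S: {C, E, F, H, I, K, L, M, N, O, Q, S, T}.
Ancestors of G: {E, F, G, K, L, M, N, Q}.
Common ancestors: {E, F, K, L, M, N, Q}.
Among these, F is not an ancestor of any other common ancestor — it is the merge base.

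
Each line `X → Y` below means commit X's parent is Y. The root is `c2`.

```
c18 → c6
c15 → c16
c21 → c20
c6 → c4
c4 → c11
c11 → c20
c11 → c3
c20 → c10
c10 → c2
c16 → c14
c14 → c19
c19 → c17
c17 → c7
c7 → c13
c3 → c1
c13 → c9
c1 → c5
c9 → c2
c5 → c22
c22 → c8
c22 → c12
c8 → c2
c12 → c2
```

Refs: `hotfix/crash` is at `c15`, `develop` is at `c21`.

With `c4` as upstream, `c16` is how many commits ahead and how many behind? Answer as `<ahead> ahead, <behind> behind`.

Reachable from c16: {c13, c14, c16, c17, c19, c2, c7, c9}.
Reachable from c4: {c1, c10, c11, c12, c2, c20, c22, c3, c4, c5, c8}.
Only in c16's history (ahead): {c13, c14, c16, c17, c19, c7, c9} — 7.
Only in c4's history (behind): {c1, c10, c11, c12, c20, c22, c3, c4, c5, c8} — 10.

7 ahead, 10 behind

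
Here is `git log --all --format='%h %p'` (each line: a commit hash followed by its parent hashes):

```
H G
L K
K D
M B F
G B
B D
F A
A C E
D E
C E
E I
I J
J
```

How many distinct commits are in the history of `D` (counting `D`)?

4

Walking parent pointers from D: reachable set = {D, E, I, J}.
That is 4 commits.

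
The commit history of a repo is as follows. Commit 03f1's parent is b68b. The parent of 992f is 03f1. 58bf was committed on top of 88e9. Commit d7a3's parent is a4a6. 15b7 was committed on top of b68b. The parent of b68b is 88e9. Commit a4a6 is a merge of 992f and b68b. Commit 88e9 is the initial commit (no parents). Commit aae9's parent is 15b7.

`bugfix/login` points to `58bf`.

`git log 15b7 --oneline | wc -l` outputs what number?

Walking parent pointers from 15b7: reachable set = {15b7, 88e9, b68b}.
That is 3 commits.

3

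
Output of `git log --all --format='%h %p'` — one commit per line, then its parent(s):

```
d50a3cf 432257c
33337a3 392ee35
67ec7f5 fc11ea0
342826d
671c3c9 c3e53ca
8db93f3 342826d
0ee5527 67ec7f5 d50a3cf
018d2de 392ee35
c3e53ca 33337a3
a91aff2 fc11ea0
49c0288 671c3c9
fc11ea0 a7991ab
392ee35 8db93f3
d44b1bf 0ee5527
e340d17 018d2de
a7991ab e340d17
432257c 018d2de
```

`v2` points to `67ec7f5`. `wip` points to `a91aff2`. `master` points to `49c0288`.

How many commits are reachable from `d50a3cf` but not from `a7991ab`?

2

Reachable from d50a3cf: {018d2de, 342826d, 392ee35, 432257c, 8db93f3, d50a3cf}.
Reachable from a7991ab: {018d2de, 342826d, 392ee35, 8db93f3, a7991ab, e340d17}.
In d50a3cf's history but not a7991ab's: {432257c, d50a3cf} — 2 commits.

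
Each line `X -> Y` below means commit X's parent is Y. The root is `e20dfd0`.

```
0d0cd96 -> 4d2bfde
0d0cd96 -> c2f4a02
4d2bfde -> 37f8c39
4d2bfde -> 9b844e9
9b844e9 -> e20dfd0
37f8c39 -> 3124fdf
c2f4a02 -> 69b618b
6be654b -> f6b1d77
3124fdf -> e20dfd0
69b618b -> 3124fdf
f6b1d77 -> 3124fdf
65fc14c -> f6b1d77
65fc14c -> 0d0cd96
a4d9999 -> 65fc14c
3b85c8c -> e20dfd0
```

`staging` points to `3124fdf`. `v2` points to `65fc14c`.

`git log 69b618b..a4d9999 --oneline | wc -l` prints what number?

Reachable from a4d9999: {0d0cd96, 3124fdf, 37f8c39, 4d2bfde, 65fc14c, 69b618b, 9b844e9, a4d9999, c2f4a02, e20dfd0, f6b1d77}.
Reachable from 69b618b: {3124fdf, 69b618b, e20dfd0}.
In a4d9999's history but not 69b618b's: {0d0cd96, 37f8c39, 4d2bfde, 65fc14c, 9b844e9, a4d9999, c2f4a02, f6b1d77} — 8 commits.

8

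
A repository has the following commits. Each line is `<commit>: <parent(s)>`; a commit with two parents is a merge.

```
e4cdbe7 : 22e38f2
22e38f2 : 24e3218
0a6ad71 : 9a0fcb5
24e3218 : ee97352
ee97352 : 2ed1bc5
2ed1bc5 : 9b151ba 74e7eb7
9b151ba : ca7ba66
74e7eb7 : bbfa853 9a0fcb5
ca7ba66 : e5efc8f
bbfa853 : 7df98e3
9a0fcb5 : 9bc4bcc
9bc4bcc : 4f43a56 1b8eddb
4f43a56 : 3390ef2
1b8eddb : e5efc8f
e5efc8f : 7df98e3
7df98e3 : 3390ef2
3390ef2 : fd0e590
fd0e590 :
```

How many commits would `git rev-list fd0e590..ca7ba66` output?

4

Reachable from ca7ba66: {3390ef2, 7df98e3, ca7ba66, e5efc8f, fd0e590}.
Reachable from fd0e590: {fd0e590}.
In ca7ba66's history but not fd0e590's: {3390ef2, 7df98e3, ca7ba66, e5efc8f} — 4 commits.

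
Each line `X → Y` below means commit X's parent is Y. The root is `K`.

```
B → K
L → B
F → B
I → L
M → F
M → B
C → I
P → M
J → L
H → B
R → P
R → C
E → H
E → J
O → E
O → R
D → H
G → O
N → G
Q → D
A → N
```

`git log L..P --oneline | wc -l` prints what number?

3

Reachable from P: {B, F, K, M, P}.
Reachable from L: {B, K, L}.
In P's history but not L's: {F, M, P} — 3 commits.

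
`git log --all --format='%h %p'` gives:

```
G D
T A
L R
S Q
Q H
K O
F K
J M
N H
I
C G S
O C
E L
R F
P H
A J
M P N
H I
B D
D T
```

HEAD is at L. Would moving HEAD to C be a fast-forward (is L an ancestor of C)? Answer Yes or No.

No

A fast-forward from L to C is possible iff L is an ancestor of C.
Ancestors of C: {A, C, D, G, H, I, J, M, N, P, Q, S, T}.
L is not among them, so fast-forward is not possible.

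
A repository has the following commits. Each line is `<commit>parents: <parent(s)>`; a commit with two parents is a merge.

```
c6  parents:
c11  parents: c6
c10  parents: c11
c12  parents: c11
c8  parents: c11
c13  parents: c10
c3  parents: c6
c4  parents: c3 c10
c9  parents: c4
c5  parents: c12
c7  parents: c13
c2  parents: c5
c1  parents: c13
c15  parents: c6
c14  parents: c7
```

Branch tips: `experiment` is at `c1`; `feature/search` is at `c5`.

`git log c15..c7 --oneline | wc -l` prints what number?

Reachable from c7: {c10, c11, c13, c6, c7}.
Reachable from c15: {c15, c6}.
In c7's history but not c15's: {c10, c11, c13, c7} — 4 commits.

4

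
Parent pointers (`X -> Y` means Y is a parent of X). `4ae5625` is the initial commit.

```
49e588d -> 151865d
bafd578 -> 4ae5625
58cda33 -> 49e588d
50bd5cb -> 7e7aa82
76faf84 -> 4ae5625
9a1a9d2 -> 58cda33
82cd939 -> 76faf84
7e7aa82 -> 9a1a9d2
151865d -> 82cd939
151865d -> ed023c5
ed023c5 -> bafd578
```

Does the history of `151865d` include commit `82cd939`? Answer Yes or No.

Ancestors of 151865d (commits reachable by following parents): {151865d, 4ae5625, 76faf84, 82cd939, bafd578, ed023c5}.
82cd939 is in that set, so it is an ancestor of 151865d.

Yes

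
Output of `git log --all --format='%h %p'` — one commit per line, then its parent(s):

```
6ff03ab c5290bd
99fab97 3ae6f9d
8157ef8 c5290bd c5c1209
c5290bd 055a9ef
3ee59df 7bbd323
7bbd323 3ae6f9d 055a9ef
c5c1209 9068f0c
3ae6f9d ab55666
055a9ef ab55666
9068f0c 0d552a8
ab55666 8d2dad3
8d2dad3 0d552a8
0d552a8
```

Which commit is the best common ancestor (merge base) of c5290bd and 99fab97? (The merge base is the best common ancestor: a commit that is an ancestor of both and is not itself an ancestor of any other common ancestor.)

ab55666

Ancestors of c5290bd: {055a9ef, 0d552a8, 8d2dad3, ab55666, c5290bd}.
Ancestors of 99fab97: {0d552a8, 3ae6f9d, 8d2dad3, 99fab97, ab55666}.
Common ancestors: {0d552a8, 8d2dad3, ab55666}.
Among these, ab55666 is not an ancestor of any other common ancestor — it is the merge base.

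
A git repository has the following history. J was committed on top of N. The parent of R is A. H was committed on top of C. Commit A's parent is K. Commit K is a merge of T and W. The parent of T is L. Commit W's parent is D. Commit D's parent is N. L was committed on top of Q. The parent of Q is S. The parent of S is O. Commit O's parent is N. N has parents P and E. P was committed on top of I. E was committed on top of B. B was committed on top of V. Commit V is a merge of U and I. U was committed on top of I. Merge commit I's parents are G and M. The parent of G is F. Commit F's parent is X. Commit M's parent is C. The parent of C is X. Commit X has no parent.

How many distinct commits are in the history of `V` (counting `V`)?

8

Walking parent pointers from V: reachable set = {C, F, G, I, M, U, V, X}.
That is 8 commits.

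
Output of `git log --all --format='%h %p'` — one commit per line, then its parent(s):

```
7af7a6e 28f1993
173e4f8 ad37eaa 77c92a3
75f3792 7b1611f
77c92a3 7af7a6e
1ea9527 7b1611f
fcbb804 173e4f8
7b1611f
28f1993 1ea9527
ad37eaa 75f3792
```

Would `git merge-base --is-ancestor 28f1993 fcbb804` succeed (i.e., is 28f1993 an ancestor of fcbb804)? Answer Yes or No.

Ancestors of fcbb804 (commits reachable by following parents): {173e4f8, 1ea9527, 28f1993, 75f3792, 77c92a3, 7af7a6e, 7b1611f, ad37eaa, fcbb804}.
28f1993 is in that set, so it is an ancestor of fcbb804.

Yes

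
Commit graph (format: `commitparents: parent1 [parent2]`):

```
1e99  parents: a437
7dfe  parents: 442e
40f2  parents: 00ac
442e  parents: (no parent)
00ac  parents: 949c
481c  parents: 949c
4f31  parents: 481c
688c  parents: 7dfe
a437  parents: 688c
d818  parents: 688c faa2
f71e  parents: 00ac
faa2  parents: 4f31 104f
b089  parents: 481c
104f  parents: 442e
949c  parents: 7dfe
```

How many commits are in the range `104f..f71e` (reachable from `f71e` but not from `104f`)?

4

Reachable from f71e: {00ac, 442e, 7dfe, 949c, f71e}.
Reachable from 104f: {104f, 442e}.
In f71e's history but not 104f's: {00ac, 7dfe, 949c, f71e} — 4 commits.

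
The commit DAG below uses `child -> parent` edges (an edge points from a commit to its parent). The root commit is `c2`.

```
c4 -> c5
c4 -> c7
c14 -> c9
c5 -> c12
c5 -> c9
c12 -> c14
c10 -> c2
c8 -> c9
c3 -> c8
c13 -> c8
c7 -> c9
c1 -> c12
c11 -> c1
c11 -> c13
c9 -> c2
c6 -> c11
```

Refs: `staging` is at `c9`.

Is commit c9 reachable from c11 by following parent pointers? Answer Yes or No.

Ancestors of c11 (commits reachable by following parents): {c1, c11, c12, c13, c14, c2, c8, c9}.
c9 is in that set, so it is an ancestor of c11.

Yes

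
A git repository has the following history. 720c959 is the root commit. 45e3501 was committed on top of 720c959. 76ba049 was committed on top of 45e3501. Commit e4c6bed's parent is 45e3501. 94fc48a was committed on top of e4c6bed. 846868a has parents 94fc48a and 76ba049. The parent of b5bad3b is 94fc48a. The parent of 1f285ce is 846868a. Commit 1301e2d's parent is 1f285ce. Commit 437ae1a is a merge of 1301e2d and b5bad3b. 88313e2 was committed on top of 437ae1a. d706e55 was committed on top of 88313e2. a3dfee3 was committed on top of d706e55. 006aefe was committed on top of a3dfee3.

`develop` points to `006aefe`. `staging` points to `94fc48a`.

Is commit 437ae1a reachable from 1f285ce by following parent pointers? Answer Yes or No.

No

Ancestors of 1f285ce: {1f285ce, 45e3501, 720c959, 76ba049, 846868a, 94fc48a, e4c6bed}.
437ae1a is not in that set, so it is not an ancestor of 1f285ce.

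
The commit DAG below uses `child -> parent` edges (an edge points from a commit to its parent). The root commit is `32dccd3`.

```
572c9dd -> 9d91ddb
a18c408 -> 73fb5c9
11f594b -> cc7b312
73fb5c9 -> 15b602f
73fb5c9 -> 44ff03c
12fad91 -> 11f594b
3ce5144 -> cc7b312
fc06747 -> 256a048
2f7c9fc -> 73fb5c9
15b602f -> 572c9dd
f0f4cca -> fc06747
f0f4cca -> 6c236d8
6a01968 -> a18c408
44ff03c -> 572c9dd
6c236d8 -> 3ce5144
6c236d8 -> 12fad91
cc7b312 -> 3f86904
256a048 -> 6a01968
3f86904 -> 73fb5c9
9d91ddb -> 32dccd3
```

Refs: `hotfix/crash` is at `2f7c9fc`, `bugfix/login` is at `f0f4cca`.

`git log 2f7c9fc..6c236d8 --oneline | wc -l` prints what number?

6

Reachable from 6c236d8: {11f594b, 12fad91, 15b602f, 32dccd3, 3ce5144, 3f86904, 44ff03c, 572c9dd, 6c236d8, 73fb5c9, 9d91ddb, cc7b312}.
Reachable from 2f7c9fc: {15b602f, 2f7c9fc, 32dccd3, 44ff03c, 572c9dd, 73fb5c9, 9d91ddb}.
In 6c236d8's history but not 2f7c9fc's: {11f594b, 12fad91, 3ce5144, 3f86904, 6c236d8, cc7b312} — 6 commits.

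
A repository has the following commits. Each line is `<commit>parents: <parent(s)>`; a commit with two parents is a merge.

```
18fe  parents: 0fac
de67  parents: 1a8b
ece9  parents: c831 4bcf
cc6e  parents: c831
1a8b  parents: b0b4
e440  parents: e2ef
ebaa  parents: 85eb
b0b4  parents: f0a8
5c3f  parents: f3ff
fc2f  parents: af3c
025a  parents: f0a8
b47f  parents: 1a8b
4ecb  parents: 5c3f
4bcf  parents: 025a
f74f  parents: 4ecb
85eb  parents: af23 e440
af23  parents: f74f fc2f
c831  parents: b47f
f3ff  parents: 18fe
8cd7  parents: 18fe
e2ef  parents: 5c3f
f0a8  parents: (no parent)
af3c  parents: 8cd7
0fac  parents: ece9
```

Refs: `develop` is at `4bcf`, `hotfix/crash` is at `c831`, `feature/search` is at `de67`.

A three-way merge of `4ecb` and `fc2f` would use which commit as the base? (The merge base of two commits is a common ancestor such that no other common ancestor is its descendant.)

Ancestors of 4ecb: {025a, 0fac, 18fe, 1a8b, 4bcf, 4ecb, 5c3f, b0b4, b47f, c831, ece9, f0a8, f3ff}.
Ancestors of fc2f: {025a, 0fac, 18fe, 1a8b, 4bcf, 8cd7, af3c, b0b4, b47f, c831, ece9, f0a8, fc2f}.
Common ancestors: {025a, 0fac, 18fe, 1a8b, 4bcf, b0b4, b47f, c831, ece9, f0a8}.
Among these, 18fe is not an ancestor of any other common ancestor — it is the merge base.

18fe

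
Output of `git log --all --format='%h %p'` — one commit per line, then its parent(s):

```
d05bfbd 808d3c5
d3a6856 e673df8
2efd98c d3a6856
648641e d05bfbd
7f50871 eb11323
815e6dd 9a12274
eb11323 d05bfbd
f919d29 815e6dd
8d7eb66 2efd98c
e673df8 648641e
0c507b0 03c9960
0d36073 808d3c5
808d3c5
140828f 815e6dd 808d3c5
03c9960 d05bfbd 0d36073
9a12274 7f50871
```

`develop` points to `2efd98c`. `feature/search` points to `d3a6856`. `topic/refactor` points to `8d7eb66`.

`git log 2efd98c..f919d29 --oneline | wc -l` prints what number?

Reachable from f919d29: {7f50871, 808d3c5, 815e6dd, 9a12274, d05bfbd, eb11323, f919d29}.
Reachable from 2efd98c: {2efd98c, 648641e, 808d3c5, d05bfbd, d3a6856, e673df8}.
In f919d29's history but not 2efd98c's: {7f50871, 815e6dd, 9a12274, eb11323, f919d29} — 5 commits.

5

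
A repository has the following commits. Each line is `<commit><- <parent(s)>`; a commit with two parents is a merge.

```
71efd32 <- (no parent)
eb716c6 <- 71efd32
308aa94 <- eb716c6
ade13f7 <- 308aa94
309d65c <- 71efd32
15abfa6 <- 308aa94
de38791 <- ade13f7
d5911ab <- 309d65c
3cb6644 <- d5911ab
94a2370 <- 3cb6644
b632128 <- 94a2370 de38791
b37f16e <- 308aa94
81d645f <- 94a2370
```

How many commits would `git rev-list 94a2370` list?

5

Walking parent pointers from 94a2370: reachable set = {309d65c, 3cb6644, 71efd32, 94a2370, d5911ab}.
That is 5 commits.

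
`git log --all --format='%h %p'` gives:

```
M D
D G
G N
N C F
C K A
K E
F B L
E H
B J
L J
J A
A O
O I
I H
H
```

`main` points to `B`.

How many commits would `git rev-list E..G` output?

Reachable from G: {A, B, C, E, F, G, H, I, J, K, L, N, O}.
Reachable from E: {E, H}.
In G's history but not E's: {A, B, C, F, G, I, J, K, L, N, O} — 11 commits.

11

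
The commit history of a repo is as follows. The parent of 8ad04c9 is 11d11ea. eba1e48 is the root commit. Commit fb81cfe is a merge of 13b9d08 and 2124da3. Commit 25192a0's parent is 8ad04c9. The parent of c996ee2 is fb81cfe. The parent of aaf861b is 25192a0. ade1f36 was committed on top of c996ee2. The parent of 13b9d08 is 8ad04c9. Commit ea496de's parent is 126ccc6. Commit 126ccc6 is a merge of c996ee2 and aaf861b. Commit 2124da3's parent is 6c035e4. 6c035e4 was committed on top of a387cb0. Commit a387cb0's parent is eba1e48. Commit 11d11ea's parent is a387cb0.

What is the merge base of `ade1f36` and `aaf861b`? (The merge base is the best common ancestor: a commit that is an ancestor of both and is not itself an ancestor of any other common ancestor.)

8ad04c9

Ancestors of ade1f36: {11d11ea, 13b9d08, 2124da3, 6c035e4, 8ad04c9, a387cb0, ade1f36, c996ee2, eba1e48, fb81cfe}.
Ancestors of aaf861b: {11d11ea, 25192a0, 8ad04c9, a387cb0, aaf861b, eba1e48}.
Common ancestors: {11d11ea, 8ad04c9, a387cb0, eba1e48}.
Among these, 8ad04c9 is not an ancestor of any other common ancestor — it is the merge base.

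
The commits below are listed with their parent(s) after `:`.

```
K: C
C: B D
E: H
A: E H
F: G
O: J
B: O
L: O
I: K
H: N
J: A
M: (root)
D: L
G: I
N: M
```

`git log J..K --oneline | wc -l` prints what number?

6

Reachable from K: {A, B, C, D, E, H, J, K, L, M, N, O}.
Reachable from J: {A, E, H, J, M, N}.
In K's history but not J's: {B, C, D, K, L, O} — 6 commits.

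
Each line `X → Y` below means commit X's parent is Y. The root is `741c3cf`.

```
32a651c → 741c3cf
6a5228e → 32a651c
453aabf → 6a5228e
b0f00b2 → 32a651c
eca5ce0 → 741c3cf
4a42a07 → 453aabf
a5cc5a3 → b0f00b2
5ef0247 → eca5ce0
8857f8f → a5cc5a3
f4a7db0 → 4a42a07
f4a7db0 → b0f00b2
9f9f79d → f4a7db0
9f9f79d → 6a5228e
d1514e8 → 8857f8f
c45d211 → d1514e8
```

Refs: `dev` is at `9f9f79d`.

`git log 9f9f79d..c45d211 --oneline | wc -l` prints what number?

Reachable from c45d211: {32a651c, 741c3cf, 8857f8f, a5cc5a3, b0f00b2, c45d211, d1514e8}.
Reachable from 9f9f79d: {32a651c, 453aabf, 4a42a07, 6a5228e, 741c3cf, 9f9f79d, b0f00b2, f4a7db0}.
In c45d211's history but not 9f9f79d's: {8857f8f, a5cc5a3, c45d211, d1514e8} — 4 commits.

4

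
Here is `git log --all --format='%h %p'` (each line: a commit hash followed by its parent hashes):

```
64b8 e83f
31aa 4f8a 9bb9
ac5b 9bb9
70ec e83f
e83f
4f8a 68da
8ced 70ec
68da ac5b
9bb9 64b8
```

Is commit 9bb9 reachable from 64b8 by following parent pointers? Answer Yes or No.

Ancestors of 64b8: {64b8, e83f}.
9bb9 is not in that set, so it is not an ancestor of 64b8.

No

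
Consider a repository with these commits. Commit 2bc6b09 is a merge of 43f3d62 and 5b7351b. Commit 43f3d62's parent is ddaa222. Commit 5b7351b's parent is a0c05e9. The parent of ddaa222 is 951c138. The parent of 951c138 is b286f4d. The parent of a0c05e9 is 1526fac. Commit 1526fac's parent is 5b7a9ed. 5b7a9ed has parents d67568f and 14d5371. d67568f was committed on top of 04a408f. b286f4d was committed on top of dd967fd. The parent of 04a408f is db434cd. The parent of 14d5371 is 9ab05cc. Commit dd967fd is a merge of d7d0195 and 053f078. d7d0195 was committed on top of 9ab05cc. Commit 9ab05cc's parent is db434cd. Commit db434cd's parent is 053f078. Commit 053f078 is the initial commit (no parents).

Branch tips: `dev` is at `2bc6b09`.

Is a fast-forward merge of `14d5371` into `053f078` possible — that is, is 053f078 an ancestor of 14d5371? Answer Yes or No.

A fast-forward from 053f078 to 14d5371 is possible iff 053f078 is an ancestor of 14d5371.
Ancestors of 14d5371: {053f078, 14d5371, 9ab05cc, db434cd}.
053f078 is among them, so fast-forward is possible.

Yes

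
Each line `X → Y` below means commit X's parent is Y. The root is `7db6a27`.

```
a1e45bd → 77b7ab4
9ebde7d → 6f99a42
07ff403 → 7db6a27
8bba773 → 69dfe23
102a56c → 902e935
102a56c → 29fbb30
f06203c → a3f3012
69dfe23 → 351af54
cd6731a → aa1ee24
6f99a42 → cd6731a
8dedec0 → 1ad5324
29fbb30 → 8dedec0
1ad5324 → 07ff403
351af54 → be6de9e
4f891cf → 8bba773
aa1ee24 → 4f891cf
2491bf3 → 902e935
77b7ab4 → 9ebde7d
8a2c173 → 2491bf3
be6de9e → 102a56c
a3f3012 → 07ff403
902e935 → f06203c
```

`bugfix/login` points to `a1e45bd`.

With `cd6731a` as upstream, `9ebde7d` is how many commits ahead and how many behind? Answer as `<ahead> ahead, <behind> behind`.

Reachable from 9ebde7d: {07ff403, 102a56c, 1ad5324, 29fbb30, 351af54, 4f891cf, 69dfe23, 6f99a42, 7db6a27, 8bba773, 8dedec0, 902e935, 9ebde7d, a3f3012, aa1ee24, be6de9e, cd6731a, f06203c}.
Reachable from cd6731a: {07ff403, 102a56c, 1ad5324, 29fbb30, 351af54, 4f891cf, 69dfe23, 7db6a27, 8bba773, 8dedec0, 902e935, a3f3012, aa1ee24, be6de9e, cd6731a, f06203c}.
Only in 9ebde7d's history (ahead): {6f99a42, 9ebde7d} — 2.
Only in cd6731a's history (behind): {} — 0.

2 ahead, 0 behind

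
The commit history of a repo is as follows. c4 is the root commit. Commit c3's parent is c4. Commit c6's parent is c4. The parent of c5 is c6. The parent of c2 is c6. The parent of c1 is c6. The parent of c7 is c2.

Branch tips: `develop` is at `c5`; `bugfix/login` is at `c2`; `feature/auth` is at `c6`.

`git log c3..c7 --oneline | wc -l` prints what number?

Reachable from c7: {c2, c4, c6, c7}.
Reachable from c3: {c3, c4}.
In c7's history but not c3's: {c2, c6, c7} — 3 commits.

3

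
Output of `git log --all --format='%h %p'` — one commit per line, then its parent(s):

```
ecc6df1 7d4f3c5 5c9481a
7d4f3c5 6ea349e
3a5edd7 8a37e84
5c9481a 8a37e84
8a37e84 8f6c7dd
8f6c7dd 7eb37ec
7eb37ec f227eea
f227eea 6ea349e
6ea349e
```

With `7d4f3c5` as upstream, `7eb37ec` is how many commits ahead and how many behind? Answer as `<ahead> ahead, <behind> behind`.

2 ahead, 1 behind

Reachable from 7eb37ec: {6ea349e, 7eb37ec, f227eea}.
Reachable from 7d4f3c5: {6ea349e, 7d4f3c5}.
Only in 7eb37ec's history (ahead): {7eb37ec, f227eea} — 2.
Only in 7d4f3c5's history (behind): {7d4f3c5} — 1.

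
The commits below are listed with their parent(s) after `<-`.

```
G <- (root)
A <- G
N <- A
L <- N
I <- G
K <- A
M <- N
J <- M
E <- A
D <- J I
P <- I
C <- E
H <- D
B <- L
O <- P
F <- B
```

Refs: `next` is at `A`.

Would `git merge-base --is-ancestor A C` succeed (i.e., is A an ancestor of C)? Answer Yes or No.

Yes

Ancestors of C (commits reachable by following parents): {A, C, E, G}.
A is in that set, so it is an ancestor of C.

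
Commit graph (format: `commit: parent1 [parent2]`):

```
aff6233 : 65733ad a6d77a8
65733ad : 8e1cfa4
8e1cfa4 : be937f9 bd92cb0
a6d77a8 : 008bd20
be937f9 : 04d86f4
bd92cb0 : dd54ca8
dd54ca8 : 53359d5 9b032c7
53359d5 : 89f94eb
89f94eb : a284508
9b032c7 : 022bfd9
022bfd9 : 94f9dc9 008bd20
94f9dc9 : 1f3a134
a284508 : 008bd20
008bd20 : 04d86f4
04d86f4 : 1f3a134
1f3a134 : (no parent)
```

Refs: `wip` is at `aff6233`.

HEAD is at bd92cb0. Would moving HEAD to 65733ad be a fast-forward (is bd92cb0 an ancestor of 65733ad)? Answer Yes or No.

Yes

A fast-forward from bd92cb0 to 65733ad is possible iff bd92cb0 is an ancestor of 65733ad.
Ancestors of 65733ad: {008bd20, 022bfd9, 04d86f4, 1f3a134, 53359d5, 65733ad, 89f94eb, 8e1cfa4, 94f9dc9, 9b032c7, a284508, bd92cb0, be937f9, dd54ca8}.
bd92cb0 is among them, so fast-forward is possible.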